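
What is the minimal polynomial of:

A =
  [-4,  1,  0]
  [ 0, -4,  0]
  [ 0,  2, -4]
x^2 + 8*x + 16

The characteristic polynomial is χ_A(x) = (x + 4)^3, so the eigenvalues are known. The minimal polynomial is
  m_A(x) = Π_λ (x − λ)^{k_λ}
where k_λ is the size of the *largest* Jordan block for λ (equivalently, the smallest k with (A − λI)^k v = 0 for every generalised eigenvector v of λ).

  λ = -4: largest Jordan block has size 2, contributing (x + 4)^2

So m_A(x) = (x + 4)^2 = x^2 + 8*x + 16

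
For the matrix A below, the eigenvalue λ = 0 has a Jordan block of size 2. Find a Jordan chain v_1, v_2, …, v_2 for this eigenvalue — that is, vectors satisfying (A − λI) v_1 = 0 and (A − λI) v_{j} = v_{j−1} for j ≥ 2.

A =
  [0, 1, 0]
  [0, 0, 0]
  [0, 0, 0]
A Jordan chain for λ = 0 of length 2:
v_1 = (1, 0, 0)ᵀ
v_2 = (0, 1, 0)ᵀ

Let N = A − (0)·I. We want v_2 with N^2 v_2 = 0 but N^1 v_2 ≠ 0; then v_{j-1} := N · v_j for j = 2, …, 2.

Pick v_2 = (0, 1, 0)ᵀ.
Then v_1 = N · v_2 = (1, 0, 0)ᵀ.

Sanity check: (A − (0)·I) v_1 = (0, 0, 0)ᵀ = 0. ✓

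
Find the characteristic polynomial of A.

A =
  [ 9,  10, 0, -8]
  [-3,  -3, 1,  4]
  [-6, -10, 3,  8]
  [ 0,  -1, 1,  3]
x^4 - 12*x^3 + 54*x^2 - 108*x + 81

Expanding det(x·I − A) (e.g. by cofactor expansion or by noting that A is similar to its Jordan form J, which has the same characteristic polynomial as A) gives
  χ_A(x) = x^4 - 12*x^3 + 54*x^2 - 108*x + 81
which factors as (x - 3)^4. The eigenvalues (with algebraic multiplicities) are λ = 3 with multiplicity 4.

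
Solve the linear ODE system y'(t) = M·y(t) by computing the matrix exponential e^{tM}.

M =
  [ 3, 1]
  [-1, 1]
e^{tM} =
  [t*exp(2*t) + exp(2*t), t*exp(2*t)]
  [-t*exp(2*t), -t*exp(2*t) + exp(2*t)]

Strategy: write M = P · J · P⁻¹ where J is a Jordan canonical form, so e^{tM} = P · e^{tJ} · P⁻¹, and e^{tJ} can be computed block-by-block.

M has Jordan form
J =
  [2, 1]
  [0, 2]
(up to reordering of blocks).

Per-block formulas:
  For a 2×2 Jordan block J_2(2): exp(t · J_2(2)) = e^(2t)·(I + t·N), where N is the 2×2 nilpotent shift.

After assembling e^{tJ} and conjugating by P, we get:

e^{tM} =
  [t*exp(2*t) + exp(2*t), t*exp(2*t)]
  [-t*exp(2*t), -t*exp(2*t) + exp(2*t)]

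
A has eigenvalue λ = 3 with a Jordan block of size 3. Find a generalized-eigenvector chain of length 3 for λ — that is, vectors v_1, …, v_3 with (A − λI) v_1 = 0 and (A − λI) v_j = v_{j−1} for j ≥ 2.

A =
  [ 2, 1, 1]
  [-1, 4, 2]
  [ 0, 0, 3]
A Jordan chain for λ = 3 of length 3:
v_1 = (1, 1, 0)ᵀ
v_2 = (1, 2, 0)ᵀ
v_3 = (0, 0, 1)ᵀ

Let N = A − (3)·I. We want v_3 with N^3 v_3 = 0 but N^2 v_3 ≠ 0; then v_{j-1} := N · v_j for j = 3, …, 2.

Pick v_3 = (0, 0, 1)ᵀ.
Then v_2 = N · v_3 = (1, 2, 0)ᵀ.
Then v_1 = N · v_2 = (1, 1, 0)ᵀ.

Sanity check: (A − (3)·I) v_1 = (0, 0, 0)ᵀ = 0. ✓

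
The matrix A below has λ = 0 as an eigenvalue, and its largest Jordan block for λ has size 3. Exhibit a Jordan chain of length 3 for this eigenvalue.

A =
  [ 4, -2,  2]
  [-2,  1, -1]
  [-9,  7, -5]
A Jordan chain for λ = 0 of length 3:
v_1 = (2, -1, -5)ᵀ
v_2 = (4, -2, -9)ᵀ
v_3 = (1, 0, 0)ᵀ

Let N = A − (0)·I. We want v_3 with N^3 v_3 = 0 but N^2 v_3 ≠ 0; then v_{j-1} := N · v_j for j = 3, …, 2.

Pick v_3 = (1, 0, 0)ᵀ.
Then v_2 = N · v_3 = (4, -2, -9)ᵀ.
Then v_1 = N · v_2 = (2, -1, -5)ᵀ.

Sanity check: (A − (0)·I) v_1 = (0, 0, 0)ᵀ = 0. ✓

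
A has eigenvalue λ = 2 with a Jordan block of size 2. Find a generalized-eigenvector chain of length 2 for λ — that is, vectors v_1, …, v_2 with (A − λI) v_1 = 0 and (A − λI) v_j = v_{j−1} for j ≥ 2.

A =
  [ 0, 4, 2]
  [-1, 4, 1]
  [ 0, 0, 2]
A Jordan chain for λ = 2 of length 2:
v_1 = (-2, -1, 0)ᵀ
v_2 = (1, 0, 0)ᵀ

Let N = A − (2)·I. We want v_2 with N^2 v_2 = 0 but N^1 v_2 ≠ 0; then v_{j-1} := N · v_j for j = 2, …, 2.

Pick v_2 = (1, 0, 0)ᵀ.
Then v_1 = N · v_2 = (-2, -1, 0)ᵀ.

Sanity check: (A − (2)·I) v_1 = (0, 0, 0)ᵀ = 0. ✓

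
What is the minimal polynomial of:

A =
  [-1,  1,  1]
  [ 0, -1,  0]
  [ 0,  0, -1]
x^2 + 2*x + 1

The characteristic polynomial is χ_A(x) = (x + 1)^3, so the eigenvalues are known. The minimal polynomial is
  m_A(x) = Π_λ (x − λ)^{k_λ}
where k_λ is the size of the *largest* Jordan block for λ (equivalently, the smallest k with (A − λI)^k v = 0 for every generalised eigenvector v of λ).

  λ = -1: largest Jordan block has size 2, contributing (x + 1)^2

So m_A(x) = (x + 1)^2 = x^2 + 2*x + 1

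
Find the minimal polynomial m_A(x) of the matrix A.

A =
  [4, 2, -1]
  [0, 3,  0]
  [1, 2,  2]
x^2 - 6*x + 9

The characteristic polynomial is χ_A(x) = (x - 3)^3, so the eigenvalues are known. The minimal polynomial is
  m_A(x) = Π_λ (x − λ)^{k_λ}
where k_λ is the size of the *largest* Jordan block for λ (equivalently, the smallest k with (A − λI)^k v = 0 for every generalised eigenvector v of λ).

  λ = 3: largest Jordan block has size 2, contributing (x − 3)^2

So m_A(x) = (x - 3)^2 = x^2 - 6*x + 9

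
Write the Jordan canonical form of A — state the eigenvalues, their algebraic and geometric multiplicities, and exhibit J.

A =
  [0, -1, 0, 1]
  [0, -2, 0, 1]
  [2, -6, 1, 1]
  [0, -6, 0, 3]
J_2(0) ⊕ J_2(1)

The characteristic polynomial is
  det(x·I − A) = x^4 - 2*x^3 + x^2 = x^2*(x - 1)^2

Eigenvalues and multiplicities (the geometric multiplicity of λ is n − rank(A − λI), which equals the number of Jordan blocks for λ):
  λ = 0: algebraic multiplicity = 2, geometric multiplicity = 1
  λ = 1: algebraic multiplicity = 2, geometric multiplicity = 1

Determining the block sizes for each eigenvalue:
  λ = 0: one block (gm = 1), so the single block has size am = 2 → block sizes [2]
  λ = 1: one block (gm = 1), so the single block has size am = 2 → block sizes [2]

Assembling the blocks gives a Jordan form
J =
  [0, 1, 0, 0]
  [0, 0, 0, 0]
  [0, 0, 1, 1]
  [0, 0, 0, 1]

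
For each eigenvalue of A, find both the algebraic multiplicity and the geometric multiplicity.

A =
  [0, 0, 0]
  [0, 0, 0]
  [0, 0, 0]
λ = 0: alg = 3, geom = 3

Step 1 — factor the characteristic polynomial to read off the algebraic multiplicities:
  χ_A(x) = x^3

Step 2 — compute geometric multiplicities via the rank-nullity identity g(λ) = n − rank(A − λI):
  rank(A − (0)·I) = 0, so dim ker(A − (0)·I) = n − 0 = 3

Summary:
  λ = 0: algebraic multiplicity = 3, geometric multiplicity = 3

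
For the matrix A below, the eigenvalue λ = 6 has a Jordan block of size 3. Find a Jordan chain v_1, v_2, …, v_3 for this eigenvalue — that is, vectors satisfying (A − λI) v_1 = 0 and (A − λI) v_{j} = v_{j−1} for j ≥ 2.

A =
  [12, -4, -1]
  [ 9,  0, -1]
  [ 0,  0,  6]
A Jordan chain for λ = 6 of length 3:
v_1 = (-2, -3, 0)ᵀ
v_2 = (-1, -1, 0)ᵀ
v_3 = (0, 0, 1)ᵀ

Let N = A − (6)·I. We want v_3 with N^3 v_3 = 0 but N^2 v_3 ≠ 0; then v_{j-1} := N · v_j for j = 3, …, 2.

Pick v_3 = (0, 0, 1)ᵀ.
Then v_2 = N · v_3 = (-1, -1, 0)ᵀ.
Then v_1 = N · v_2 = (-2, -3, 0)ᵀ.

Sanity check: (A − (6)·I) v_1 = (0, 0, 0)ᵀ = 0. ✓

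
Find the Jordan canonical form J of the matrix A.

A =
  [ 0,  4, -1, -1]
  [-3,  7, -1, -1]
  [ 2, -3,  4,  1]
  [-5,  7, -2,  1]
J_2(3) ⊕ J_2(3)

The characteristic polynomial is
  det(x·I − A) = x^4 - 12*x^3 + 54*x^2 - 108*x + 81 = (x - 3)^4

Eigenvalues and multiplicities (the geometric multiplicity of λ is n − rank(A − λI), which equals the number of Jordan blocks for λ):
  λ = 3: algebraic multiplicity = 4, geometric multiplicity = 2

Determining the block sizes for each eigenvalue:
  λ = 3: with am = 4 and gm = 2, the partition is not yet determined (e.g. several partitions of 4 into 2 parts exist). Let N = A − (3)·I. Computing rank(N^1) = 2, rank(N^2) = 0; the number of blocks of size ≥ j is rank(N^{j−1}) − rank(N^j), giving [2, 2]. So we have 2 block(s) of size 2 → block sizes [2, 2]

Assembling the blocks gives a Jordan form
J =
  [3, 1, 0, 0]
  [0, 3, 0, 0]
  [0, 0, 3, 1]
  [0, 0, 0, 3]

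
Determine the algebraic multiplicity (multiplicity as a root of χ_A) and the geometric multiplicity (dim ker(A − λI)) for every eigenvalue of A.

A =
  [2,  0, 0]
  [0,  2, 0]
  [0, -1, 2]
λ = 2: alg = 3, geom = 2

Step 1 — factor the characteristic polynomial to read off the algebraic multiplicities:
  χ_A(x) = (x - 2)^3

Step 2 — compute geometric multiplicities via the rank-nullity identity g(λ) = n − rank(A − λI):
  rank(A − (2)·I) = 1, so dim ker(A − (2)·I) = n − 1 = 2

Summary:
  λ = 2: algebraic multiplicity = 3, geometric multiplicity = 2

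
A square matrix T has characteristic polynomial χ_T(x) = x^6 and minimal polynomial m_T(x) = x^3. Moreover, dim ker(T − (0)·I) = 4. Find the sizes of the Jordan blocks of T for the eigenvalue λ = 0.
Block sizes for λ = 0: [3, 1, 1, 1]

Step 1 — from the characteristic polynomial, algebraic multiplicity of λ = 0 is 6. From dim ker(T − (0)·I) = 4, there are exactly 4 Jordan blocks for λ = 0.
Step 2 — from the minimal polynomial, the factor (x − 0)^3 tells us the largest block for λ = 0 has size 3.
Step 3 — with total size 6, 4 blocks, and largest block 3, the block sizes (in nonincreasing order) are [3, 1, 1, 1].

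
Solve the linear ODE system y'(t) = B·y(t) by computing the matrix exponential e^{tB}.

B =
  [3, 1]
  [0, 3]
e^{tB} =
  [exp(3*t), t*exp(3*t)]
  [0, exp(3*t)]

Strategy: write B = P · J · P⁻¹ where J is a Jordan canonical form, so e^{tB} = P · e^{tJ} · P⁻¹, and e^{tJ} can be computed block-by-block.

B has Jordan form
J =
  [3, 1]
  [0, 3]
(up to reordering of blocks).

Per-block formulas:
  For a 2×2 Jordan block J_2(3): exp(t · J_2(3)) = e^(3t)·(I + t·N), where N is the 2×2 nilpotent shift.

After assembling e^{tJ} and conjugating by P, we get:

e^{tB} =
  [exp(3*t), t*exp(3*t)]
  [0, exp(3*t)]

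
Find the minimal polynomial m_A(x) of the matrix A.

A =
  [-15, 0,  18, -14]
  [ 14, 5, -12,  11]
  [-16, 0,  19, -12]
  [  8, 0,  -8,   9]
x^3 - 13*x^2 + 55*x - 75

The characteristic polynomial is χ_A(x) = (x - 5)^3*(x - 3), so the eigenvalues are known. The minimal polynomial is
  m_A(x) = Π_λ (x − λ)^{k_λ}
where k_λ is the size of the *largest* Jordan block for λ (equivalently, the smallest k with (A − λI)^k v = 0 for every generalised eigenvector v of λ).

  λ = 3: largest Jordan block has size 1, contributing (x − 3)
  λ = 5: largest Jordan block has size 2, contributing (x − 5)^2

So m_A(x) = (x - 5)^2*(x - 3) = x^3 - 13*x^2 + 55*x - 75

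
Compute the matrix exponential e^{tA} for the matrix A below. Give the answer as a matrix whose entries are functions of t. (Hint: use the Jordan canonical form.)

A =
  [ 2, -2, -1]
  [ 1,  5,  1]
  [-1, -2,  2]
e^{tA} =
  [-t*exp(3*t) + exp(3*t), -2*t*exp(3*t), -t*exp(3*t)]
  [t*exp(3*t), 2*t*exp(3*t) + exp(3*t), t*exp(3*t)]
  [-t*exp(3*t), -2*t*exp(3*t), -t*exp(3*t) + exp(3*t)]

Strategy: write A = P · J · P⁻¹ where J is a Jordan canonical form, so e^{tA} = P · e^{tJ} · P⁻¹, and e^{tJ} can be computed block-by-block.

A has Jordan form
J =
  [3, 1, 0]
  [0, 3, 0]
  [0, 0, 3]
(up to reordering of blocks).

Per-block formulas:
  For a 2×2 Jordan block J_2(3): exp(t · J_2(3)) = e^(3t)·(I + t·N), where N is the 2×2 nilpotent shift.
  For a 1×1 block at λ = 3: exp(t · [3]) = [e^(3t)].

After assembling e^{tJ} and conjugating by P, we get:

e^{tA} =
  [-t*exp(3*t) + exp(3*t), -2*t*exp(3*t), -t*exp(3*t)]
  [t*exp(3*t), 2*t*exp(3*t) + exp(3*t), t*exp(3*t)]
  [-t*exp(3*t), -2*t*exp(3*t), -t*exp(3*t) + exp(3*t)]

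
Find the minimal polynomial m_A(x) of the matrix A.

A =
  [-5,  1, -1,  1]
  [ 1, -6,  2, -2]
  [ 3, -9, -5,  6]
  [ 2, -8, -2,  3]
x^4 + 13*x^3 + 51*x^2 + 35*x - 100

The characteristic polynomial is χ_A(x) = (x - 1)*(x + 4)*(x + 5)^2, so the eigenvalues are known. The minimal polynomial is
  m_A(x) = Π_λ (x − λ)^{k_λ}
where k_λ is the size of the *largest* Jordan block for λ (equivalently, the smallest k with (A − λI)^k v = 0 for every generalised eigenvector v of λ).

  λ = -5: largest Jordan block has size 2, contributing (x + 5)^2
  λ = -4: largest Jordan block has size 1, contributing (x + 4)
  λ = 1: largest Jordan block has size 1, contributing (x − 1)

So m_A(x) = (x - 1)*(x + 4)*(x + 5)^2 = x^4 + 13*x^3 + 51*x^2 + 35*x - 100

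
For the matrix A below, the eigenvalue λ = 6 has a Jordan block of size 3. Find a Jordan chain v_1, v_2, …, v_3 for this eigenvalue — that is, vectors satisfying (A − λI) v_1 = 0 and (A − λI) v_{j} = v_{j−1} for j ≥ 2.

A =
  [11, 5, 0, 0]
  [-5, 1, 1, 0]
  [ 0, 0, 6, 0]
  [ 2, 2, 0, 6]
A Jordan chain for λ = 6 of length 3:
v_1 = (5, -5, 0, 2)ᵀ
v_2 = (0, 1, 0, 0)ᵀ
v_3 = (0, 0, 1, 0)ᵀ

Let N = A − (6)·I. We want v_3 with N^3 v_3 = 0 but N^2 v_3 ≠ 0; then v_{j-1} := N · v_j for j = 3, …, 2.

Pick v_3 = (0, 0, 1, 0)ᵀ.
Then v_2 = N · v_3 = (0, 1, 0, 0)ᵀ.
Then v_1 = N · v_2 = (5, -5, 0, 2)ᵀ.

Sanity check: (A − (6)·I) v_1 = (0, 0, 0, 0)ᵀ = 0. ✓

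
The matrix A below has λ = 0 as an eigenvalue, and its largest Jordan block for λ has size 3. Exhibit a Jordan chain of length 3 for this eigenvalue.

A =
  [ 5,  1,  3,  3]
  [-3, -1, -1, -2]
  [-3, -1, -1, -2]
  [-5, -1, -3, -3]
A Jordan chain for λ = 0 of length 3:
v_1 = (-2, 1, 1, 2)ᵀ
v_2 = (5, -3, -3, -5)ᵀ
v_3 = (1, 0, 0, 0)ᵀ

Let N = A − (0)·I. We want v_3 with N^3 v_3 = 0 but N^2 v_3 ≠ 0; then v_{j-1} := N · v_j for j = 3, …, 2.

Pick v_3 = (1, 0, 0, 0)ᵀ.
Then v_2 = N · v_3 = (5, -3, -3, -5)ᵀ.
Then v_1 = N · v_2 = (-2, 1, 1, 2)ᵀ.

Sanity check: (A − (0)·I) v_1 = (0, 0, 0, 0)ᵀ = 0. ✓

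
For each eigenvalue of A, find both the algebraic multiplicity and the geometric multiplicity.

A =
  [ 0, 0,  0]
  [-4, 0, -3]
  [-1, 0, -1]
λ = -1: alg = 1, geom = 1; λ = 0: alg = 2, geom = 1

Step 1 — factor the characteristic polynomial to read off the algebraic multiplicities:
  χ_A(x) = x^2*(x + 1)

Step 2 — compute geometric multiplicities via the rank-nullity identity g(λ) = n − rank(A − λI):
  rank(A − (-1)·I) = 2, so dim ker(A − (-1)·I) = n − 2 = 1
  rank(A − (0)·I) = 2, so dim ker(A − (0)·I) = n − 2 = 1

Summary:
  λ = -1: algebraic multiplicity = 1, geometric multiplicity = 1
  λ = 0: algebraic multiplicity = 2, geometric multiplicity = 1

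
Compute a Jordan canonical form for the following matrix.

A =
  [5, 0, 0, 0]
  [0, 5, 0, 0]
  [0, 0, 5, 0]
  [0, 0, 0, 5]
J_1(5) ⊕ J_1(5) ⊕ J_1(5) ⊕ J_1(5)

The characteristic polynomial is
  det(x·I − A) = x^4 - 20*x^3 + 150*x^2 - 500*x + 625 = (x - 5)^4

Eigenvalues and multiplicities (the geometric multiplicity of λ is n − rank(A − λI), which equals the number of Jordan blocks for λ):
  λ = 5: algebraic multiplicity = 4, geometric multiplicity = 4

Determining the block sizes for each eigenvalue:
  λ = 5: gm = am = 4, so every block has size 1 → block sizes [1, 1, 1, 1]

Assembling the blocks gives a Jordan form
J =
  [5, 0, 0, 0]
  [0, 5, 0, 0]
  [0, 0, 5, 0]
  [0, 0, 0, 5]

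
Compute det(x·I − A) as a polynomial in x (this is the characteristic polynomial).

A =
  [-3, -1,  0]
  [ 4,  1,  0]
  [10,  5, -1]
x^3 + 3*x^2 + 3*x + 1

Expanding det(x·I − A) (e.g. by cofactor expansion or by noting that A is similar to its Jordan form J, which has the same characteristic polynomial as A) gives
  χ_A(x) = x^3 + 3*x^2 + 3*x + 1
which factors as (x + 1)^3. The eigenvalues (with algebraic multiplicities) are λ = -1 with multiplicity 3.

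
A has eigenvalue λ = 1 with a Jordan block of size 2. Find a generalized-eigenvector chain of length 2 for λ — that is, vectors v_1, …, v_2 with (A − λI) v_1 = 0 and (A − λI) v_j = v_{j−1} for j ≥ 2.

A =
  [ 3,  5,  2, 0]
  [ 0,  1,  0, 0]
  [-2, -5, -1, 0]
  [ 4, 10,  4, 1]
A Jordan chain for λ = 1 of length 2:
v_1 = (2, 0, -2, 4)ᵀ
v_2 = (1, 0, 0, 0)ᵀ

Let N = A − (1)·I. We want v_2 with N^2 v_2 = 0 but N^1 v_2 ≠ 0; then v_{j-1} := N · v_j for j = 2, …, 2.

Pick v_2 = (1, 0, 0, 0)ᵀ.
Then v_1 = N · v_2 = (2, 0, -2, 4)ᵀ.

Sanity check: (A − (1)·I) v_1 = (0, 0, 0, 0)ᵀ = 0. ✓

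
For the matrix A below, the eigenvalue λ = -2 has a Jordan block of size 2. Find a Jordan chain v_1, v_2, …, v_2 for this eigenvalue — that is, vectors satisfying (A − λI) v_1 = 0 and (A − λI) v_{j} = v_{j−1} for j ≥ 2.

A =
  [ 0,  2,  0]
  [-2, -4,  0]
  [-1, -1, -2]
A Jordan chain for λ = -2 of length 2:
v_1 = (2, -2, -1)ᵀ
v_2 = (1, 0, 0)ᵀ

Let N = A − (-2)·I. We want v_2 with N^2 v_2 = 0 but N^1 v_2 ≠ 0; then v_{j-1} := N · v_j for j = 2, …, 2.

Pick v_2 = (1, 0, 0)ᵀ.
Then v_1 = N · v_2 = (2, -2, -1)ᵀ.

Sanity check: (A − (-2)·I) v_1 = (0, 0, 0)ᵀ = 0. ✓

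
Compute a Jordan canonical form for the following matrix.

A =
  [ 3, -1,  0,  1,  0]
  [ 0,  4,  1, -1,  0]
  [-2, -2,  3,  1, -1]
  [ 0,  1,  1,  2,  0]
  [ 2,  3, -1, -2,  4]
J_2(3) ⊕ J_2(3) ⊕ J_1(4)

The characteristic polynomial is
  det(x·I − A) = x^5 - 16*x^4 + 102*x^3 - 324*x^2 + 513*x - 324 = (x - 4)*(x - 3)^4

Eigenvalues and multiplicities (the geometric multiplicity of λ is n − rank(A − λI), which equals the number of Jordan blocks for λ):
  λ = 3: algebraic multiplicity = 4, geometric multiplicity = 2
  λ = 4: algebraic multiplicity = 1, geometric multiplicity = 1

Determining the block sizes for each eigenvalue:
  λ = 3: with am = 4 and gm = 2, the partition is not yet determined (e.g. several partitions of 4 into 2 parts exist). Let N = A − (3)·I. Computing rank(N^1) = 3, rank(N^2) = 1; the number of blocks of size ≥ j is rank(N^{j−1}) − rank(N^j), giving [2, 2]. So we have 2 block(s) of size 2 → block sizes [2, 2]
  λ = 4: one block (gm = 1), so the single block has size am = 1 → block sizes [1]

Assembling the blocks gives a Jordan form
J =
  [3, 1, 0, 0, 0]
  [0, 3, 0, 0, 0]
  [0, 0, 3, 1, 0]
  [0, 0, 0, 3, 0]
  [0, 0, 0, 0, 4]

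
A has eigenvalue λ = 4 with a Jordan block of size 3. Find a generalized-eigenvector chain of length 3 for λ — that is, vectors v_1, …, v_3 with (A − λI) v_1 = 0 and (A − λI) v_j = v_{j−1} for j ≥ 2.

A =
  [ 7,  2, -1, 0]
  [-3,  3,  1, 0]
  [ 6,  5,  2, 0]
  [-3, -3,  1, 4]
A Jordan chain for λ = 4 of length 3:
v_1 = (-3, 0, -9, 6)ᵀ
v_2 = (3, -3, 6, -3)ᵀ
v_3 = (1, 0, 0, 0)ᵀ

Let N = A − (4)·I. We want v_3 with N^3 v_3 = 0 but N^2 v_3 ≠ 0; then v_{j-1} := N · v_j for j = 3, …, 2.

Pick v_3 = (1, 0, 0, 0)ᵀ.
Then v_2 = N · v_3 = (3, -3, 6, -3)ᵀ.
Then v_1 = N · v_2 = (-3, 0, -9, 6)ᵀ.

Sanity check: (A − (4)·I) v_1 = (0, 0, 0, 0)ᵀ = 0. ✓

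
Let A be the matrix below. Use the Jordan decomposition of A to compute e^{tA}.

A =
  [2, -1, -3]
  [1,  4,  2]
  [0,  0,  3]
e^{tA} =
  [-t*exp(3*t) + exp(3*t), -t*exp(3*t), t^2*exp(3*t)/2 - 3*t*exp(3*t)]
  [t*exp(3*t), t*exp(3*t) + exp(3*t), -t^2*exp(3*t)/2 + 2*t*exp(3*t)]
  [0, 0, exp(3*t)]

Strategy: write A = P · J · P⁻¹ where J is a Jordan canonical form, so e^{tA} = P · e^{tJ} · P⁻¹, and e^{tJ} can be computed block-by-block.

A has Jordan form
J =
  [3, 1, 0]
  [0, 3, 1]
  [0, 0, 3]
(up to reordering of blocks).

Per-block formulas:
  For a 3×3 Jordan block J_3(3): exp(t · J_3(3)) = e^(3t)·(I + t·N + (t^2/2)·N^2), where N is the 3×3 nilpotent shift.

After assembling e^{tJ} and conjugating by P, we get:

e^{tA} =
  [-t*exp(3*t) + exp(3*t), -t*exp(3*t), t^2*exp(3*t)/2 - 3*t*exp(3*t)]
  [t*exp(3*t), t*exp(3*t) + exp(3*t), -t^2*exp(3*t)/2 + 2*t*exp(3*t)]
  [0, 0, exp(3*t)]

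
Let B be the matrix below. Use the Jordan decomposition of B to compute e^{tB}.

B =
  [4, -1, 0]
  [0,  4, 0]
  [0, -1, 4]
e^{tB} =
  [exp(4*t), -t*exp(4*t), 0]
  [0, exp(4*t), 0]
  [0, -t*exp(4*t), exp(4*t)]

Strategy: write B = P · J · P⁻¹ where J is a Jordan canonical form, so e^{tB} = P · e^{tJ} · P⁻¹, and e^{tJ} can be computed block-by-block.

B has Jordan form
J =
  [4, 1, 0]
  [0, 4, 0]
  [0, 0, 4]
(up to reordering of blocks).

Per-block formulas:
  For a 2×2 Jordan block J_2(4): exp(t · J_2(4)) = e^(4t)·(I + t·N), where N is the 2×2 nilpotent shift.
  For a 1×1 block at λ = 4: exp(t · [4]) = [e^(4t)].

After assembling e^{tJ} and conjugating by P, we get:

e^{tB} =
  [exp(4*t), -t*exp(4*t), 0]
  [0, exp(4*t), 0]
  [0, -t*exp(4*t), exp(4*t)]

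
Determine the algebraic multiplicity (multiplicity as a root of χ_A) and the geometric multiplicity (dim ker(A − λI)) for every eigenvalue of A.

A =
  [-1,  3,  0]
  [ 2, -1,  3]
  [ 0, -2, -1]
λ = -1: alg = 3, geom = 1

Step 1 — factor the characteristic polynomial to read off the algebraic multiplicities:
  χ_A(x) = (x + 1)^3

Step 2 — compute geometric multiplicities via the rank-nullity identity g(λ) = n − rank(A − λI):
  rank(A − (-1)·I) = 2, so dim ker(A − (-1)·I) = n − 2 = 1

Summary:
  λ = -1: algebraic multiplicity = 3, geometric multiplicity = 1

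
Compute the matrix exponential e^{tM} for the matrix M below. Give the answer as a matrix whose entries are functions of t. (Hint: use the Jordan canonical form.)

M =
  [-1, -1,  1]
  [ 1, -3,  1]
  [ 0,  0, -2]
e^{tM} =
  [t*exp(-2*t) + exp(-2*t), -t*exp(-2*t), t*exp(-2*t)]
  [t*exp(-2*t), -t*exp(-2*t) + exp(-2*t), t*exp(-2*t)]
  [0, 0, exp(-2*t)]

Strategy: write M = P · J · P⁻¹ where J is a Jordan canonical form, so e^{tM} = P · e^{tJ} · P⁻¹, and e^{tJ} can be computed block-by-block.

M has Jordan form
J =
  [-2,  1,  0]
  [ 0, -2,  0]
  [ 0,  0, -2]
(up to reordering of blocks).

Per-block formulas:
  For a 1×1 block at λ = -2: exp(t · [-2]) = [e^(-2t)].
  For a 2×2 Jordan block J_2(-2): exp(t · J_2(-2)) = e^(-2t)·(I + t·N), where N is the 2×2 nilpotent shift.

After assembling e^{tJ} and conjugating by P, we get:

e^{tM} =
  [t*exp(-2*t) + exp(-2*t), -t*exp(-2*t), t*exp(-2*t)]
  [t*exp(-2*t), -t*exp(-2*t) + exp(-2*t), t*exp(-2*t)]
  [0, 0, exp(-2*t)]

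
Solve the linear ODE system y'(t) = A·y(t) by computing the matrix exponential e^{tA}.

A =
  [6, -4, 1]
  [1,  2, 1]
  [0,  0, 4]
e^{tA} =
  [2*t*exp(4*t) + exp(4*t), -4*t*exp(4*t), -t^2*exp(4*t) + t*exp(4*t)]
  [t*exp(4*t), -2*t*exp(4*t) + exp(4*t), -t^2*exp(4*t)/2 + t*exp(4*t)]
  [0, 0, exp(4*t)]

Strategy: write A = P · J · P⁻¹ where J is a Jordan canonical form, so e^{tA} = P · e^{tJ} · P⁻¹, and e^{tJ} can be computed block-by-block.

A has Jordan form
J =
  [4, 1, 0]
  [0, 4, 1]
  [0, 0, 4]
(up to reordering of blocks).

Per-block formulas:
  For a 3×3 Jordan block J_3(4): exp(t · J_3(4)) = e^(4t)·(I + t·N + (t^2/2)·N^2), where N is the 3×3 nilpotent shift.

After assembling e^{tJ} and conjugating by P, we get:

e^{tA} =
  [2*t*exp(4*t) + exp(4*t), -4*t*exp(4*t), -t^2*exp(4*t) + t*exp(4*t)]
  [t*exp(4*t), -2*t*exp(4*t) + exp(4*t), -t^2*exp(4*t)/2 + t*exp(4*t)]
  [0, 0, exp(4*t)]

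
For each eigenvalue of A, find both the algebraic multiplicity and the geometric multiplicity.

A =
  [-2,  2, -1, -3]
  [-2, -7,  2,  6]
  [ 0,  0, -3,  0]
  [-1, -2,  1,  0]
λ = -3: alg = 4, geom = 3

Step 1 — factor the characteristic polynomial to read off the algebraic multiplicities:
  χ_A(x) = (x + 3)^4

Step 2 — compute geometric multiplicities via the rank-nullity identity g(λ) = n − rank(A − λI):
  rank(A − (-3)·I) = 1, so dim ker(A − (-3)·I) = n − 1 = 3

Summary:
  λ = -3: algebraic multiplicity = 4, geometric multiplicity = 3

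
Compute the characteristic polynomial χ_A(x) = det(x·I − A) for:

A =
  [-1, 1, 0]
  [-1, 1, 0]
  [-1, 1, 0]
x^3

Expanding det(x·I − A) (e.g. by cofactor expansion or by noting that A is similar to its Jordan form J, which has the same characteristic polynomial as A) gives
  χ_A(x) = x^3
which factors as x^3. The eigenvalues (with algebraic multiplicities) are λ = 0 with multiplicity 3.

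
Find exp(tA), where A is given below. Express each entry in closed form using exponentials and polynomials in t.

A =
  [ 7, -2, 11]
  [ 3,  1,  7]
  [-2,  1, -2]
e^{tA} =
  [-3*t^2*exp(2*t)/2 + 5*t*exp(2*t) + exp(2*t), 3*t^2*exp(2*t)/2 - 2*t*exp(2*t), -3*t^2*exp(2*t)/2 + 11*t*exp(2*t)]
  [-t^2*exp(2*t) + 3*t*exp(2*t), t^2*exp(2*t) - t*exp(2*t) + exp(2*t), -t^2*exp(2*t) + 7*t*exp(2*t)]
  [t^2*exp(2*t)/2 - 2*t*exp(2*t), -t^2*exp(2*t)/2 + t*exp(2*t), t^2*exp(2*t)/2 - 4*t*exp(2*t) + exp(2*t)]

Strategy: write A = P · J · P⁻¹ where J is a Jordan canonical form, so e^{tA} = P · e^{tJ} · P⁻¹, and e^{tJ} can be computed block-by-block.

A has Jordan form
J =
  [2, 1, 0]
  [0, 2, 1]
  [0, 0, 2]
(up to reordering of blocks).

Per-block formulas:
  For a 3×3 Jordan block J_3(2): exp(t · J_3(2)) = e^(2t)·(I + t·N + (t^2/2)·N^2), where N is the 3×3 nilpotent shift.

After assembling e^{tJ} and conjugating by P, we get:

e^{tA} =
  [-3*t^2*exp(2*t)/2 + 5*t*exp(2*t) + exp(2*t), 3*t^2*exp(2*t)/2 - 2*t*exp(2*t), -3*t^2*exp(2*t)/2 + 11*t*exp(2*t)]
  [-t^2*exp(2*t) + 3*t*exp(2*t), t^2*exp(2*t) - t*exp(2*t) + exp(2*t), -t^2*exp(2*t) + 7*t*exp(2*t)]
  [t^2*exp(2*t)/2 - 2*t*exp(2*t), -t^2*exp(2*t)/2 + t*exp(2*t), t^2*exp(2*t)/2 - 4*t*exp(2*t) + exp(2*t)]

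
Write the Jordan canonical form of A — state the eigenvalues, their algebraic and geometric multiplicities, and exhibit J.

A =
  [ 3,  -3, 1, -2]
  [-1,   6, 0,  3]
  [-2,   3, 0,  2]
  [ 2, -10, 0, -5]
J_3(1) ⊕ J_1(1)

The characteristic polynomial is
  det(x·I − A) = x^4 - 4*x^3 + 6*x^2 - 4*x + 1 = (x - 1)^4

Eigenvalues and multiplicities (the geometric multiplicity of λ is n − rank(A − λI), which equals the number of Jordan blocks for λ):
  λ = 1: algebraic multiplicity = 4, geometric multiplicity = 2

Determining the block sizes for each eigenvalue:
  λ = 1: with am = 4 and gm = 2, the partition is not yet determined (e.g. several partitions of 4 into 2 parts exist). Let N = A − (1)·I. Computing rank(N^1) = 2, rank(N^2) = 1, rank(N^3) = 0; the number of blocks of size ≥ j is rank(N^{j−1}) − rank(N^j), giving [2, 1, 1]. So we have 1 block(s) of size 3, 1 block(s) of size 1 → block sizes [3, 1]

Assembling the blocks gives a Jordan form
J =
  [1, 1, 0, 0]
  [0, 1, 1, 0]
  [0, 0, 1, 0]
  [0, 0, 0, 1]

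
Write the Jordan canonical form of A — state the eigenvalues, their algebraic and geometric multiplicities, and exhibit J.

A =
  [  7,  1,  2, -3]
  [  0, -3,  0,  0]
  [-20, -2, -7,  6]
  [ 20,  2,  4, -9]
J_2(-3) ⊕ J_1(-3) ⊕ J_1(-3)

The characteristic polynomial is
  det(x·I − A) = x^4 + 12*x^3 + 54*x^2 + 108*x + 81 = (x + 3)^4

Eigenvalues and multiplicities (the geometric multiplicity of λ is n − rank(A − λI), which equals the number of Jordan blocks for λ):
  λ = -3: algebraic multiplicity = 4, geometric multiplicity = 3

Determining the block sizes for each eigenvalue:
  λ = -3: 3 blocks summing to 4 forces exactly one block of size 2 and the rest size 1 → block sizes [2, 1, 1]

Assembling the blocks gives a Jordan form
J =
  [-3,  1,  0,  0]
  [ 0, -3,  0,  0]
  [ 0,  0, -3,  0]
  [ 0,  0,  0, -3]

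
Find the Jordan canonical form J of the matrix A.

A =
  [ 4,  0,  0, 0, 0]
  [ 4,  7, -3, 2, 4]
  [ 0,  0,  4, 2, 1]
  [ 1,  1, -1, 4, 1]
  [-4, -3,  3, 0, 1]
J_3(4) ⊕ J_2(4)

The characteristic polynomial is
  det(x·I − A) = x^5 - 20*x^4 + 160*x^3 - 640*x^2 + 1280*x - 1024 = (x - 4)^5

Eigenvalues and multiplicities (the geometric multiplicity of λ is n − rank(A − λI), which equals the number of Jordan blocks for λ):
  λ = 4: algebraic multiplicity = 5, geometric multiplicity = 2

Determining the block sizes for each eigenvalue:
  λ = 4: with am = 5 and gm = 2, the partition is not yet determined (e.g. several partitions of 5 into 2 parts exist). Let N = A − (4)·I. Computing rank(N^1) = 3, rank(N^2) = 1, rank(N^3) = 0; the number of blocks of size ≥ j is rank(N^{j−1}) − rank(N^j), giving [2, 2, 1]. So we have 1 block(s) of size 3, 1 block(s) of size 2 → block sizes [3, 2]

Assembling the blocks gives a Jordan form
J =
  [4, 1, 0, 0, 0]
  [0, 4, 1, 0, 0]
  [0, 0, 4, 0, 0]
  [0, 0, 0, 4, 1]
  [0, 0, 0, 0, 4]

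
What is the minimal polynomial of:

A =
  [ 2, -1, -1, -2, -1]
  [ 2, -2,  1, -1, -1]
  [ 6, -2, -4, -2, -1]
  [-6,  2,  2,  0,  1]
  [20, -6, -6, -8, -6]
x^3 + 6*x^2 + 12*x + 8

The characteristic polynomial is χ_A(x) = (x + 2)^5, so the eigenvalues are known. The minimal polynomial is
  m_A(x) = Π_λ (x − λ)^{k_λ}
where k_λ is the size of the *largest* Jordan block for λ (equivalently, the smallest k with (A − λI)^k v = 0 for every generalised eigenvector v of λ).

  λ = -2: largest Jordan block has size 3, contributing (x + 2)^3

So m_A(x) = (x + 2)^3 = x^3 + 6*x^2 + 12*x + 8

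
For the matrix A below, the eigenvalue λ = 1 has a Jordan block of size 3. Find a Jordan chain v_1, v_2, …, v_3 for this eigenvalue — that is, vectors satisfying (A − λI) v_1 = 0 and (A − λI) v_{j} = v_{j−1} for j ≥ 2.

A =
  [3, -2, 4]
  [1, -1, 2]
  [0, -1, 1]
A Jordan chain for λ = 1 of length 3:
v_1 = (2, 0, -1)ᵀ
v_2 = (2, 1, 0)ᵀ
v_3 = (1, 0, 0)ᵀ

Let N = A − (1)·I. We want v_3 with N^3 v_3 = 0 but N^2 v_3 ≠ 0; then v_{j-1} := N · v_j for j = 3, …, 2.

Pick v_3 = (1, 0, 0)ᵀ.
Then v_2 = N · v_3 = (2, 1, 0)ᵀ.
Then v_1 = N · v_2 = (2, 0, -1)ᵀ.

Sanity check: (A − (1)·I) v_1 = (0, 0, 0)ᵀ = 0. ✓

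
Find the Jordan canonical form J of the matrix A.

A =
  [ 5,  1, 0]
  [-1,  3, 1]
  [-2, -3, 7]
J_3(5)

The characteristic polynomial is
  det(x·I − A) = x^3 - 15*x^2 + 75*x - 125 = (x - 5)^3

Eigenvalues and multiplicities (the geometric multiplicity of λ is n − rank(A − λI), which equals the number of Jordan blocks for λ):
  λ = 5: algebraic multiplicity = 3, geometric multiplicity = 1

Determining the block sizes for each eigenvalue:
  λ = 5: one block (gm = 1), so the single block has size am = 3 → block sizes [3]

Assembling the blocks gives a Jordan form
J =
  [5, 1, 0]
  [0, 5, 1]
  [0, 0, 5]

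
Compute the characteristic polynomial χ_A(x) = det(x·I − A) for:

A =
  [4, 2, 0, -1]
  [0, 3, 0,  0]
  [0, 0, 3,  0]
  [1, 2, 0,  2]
x^4 - 12*x^3 + 54*x^2 - 108*x + 81

Expanding det(x·I − A) (e.g. by cofactor expansion or by noting that A is similar to its Jordan form J, which has the same characteristic polynomial as A) gives
  χ_A(x) = x^4 - 12*x^3 + 54*x^2 - 108*x + 81
which factors as (x - 3)^4. The eigenvalues (with algebraic multiplicities) are λ = 3 with multiplicity 4.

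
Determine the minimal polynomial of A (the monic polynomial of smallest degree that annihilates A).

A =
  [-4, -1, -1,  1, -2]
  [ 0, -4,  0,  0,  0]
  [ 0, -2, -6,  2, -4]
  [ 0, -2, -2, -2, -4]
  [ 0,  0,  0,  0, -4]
x^2 + 8*x + 16

The characteristic polynomial is χ_A(x) = (x + 4)^5, so the eigenvalues are known. The minimal polynomial is
  m_A(x) = Π_λ (x − λ)^{k_λ}
where k_λ is the size of the *largest* Jordan block for λ (equivalently, the smallest k with (A − λI)^k v = 0 for every generalised eigenvector v of λ).

  λ = -4: largest Jordan block has size 2, contributing (x + 4)^2

So m_A(x) = (x + 4)^2 = x^2 + 8*x + 16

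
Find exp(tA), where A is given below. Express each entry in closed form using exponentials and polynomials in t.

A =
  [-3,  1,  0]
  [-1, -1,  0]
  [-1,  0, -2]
e^{tA} =
  [-t*exp(-2*t) + exp(-2*t), t*exp(-2*t), 0]
  [-t*exp(-2*t), t*exp(-2*t) + exp(-2*t), 0]
  [t^2*exp(-2*t)/2 - t*exp(-2*t), -t^2*exp(-2*t)/2, exp(-2*t)]

Strategy: write A = P · J · P⁻¹ where J is a Jordan canonical form, so e^{tA} = P · e^{tJ} · P⁻¹, and e^{tJ} can be computed block-by-block.

A has Jordan form
J =
  [-2,  1,  0]
  [ 0, -2,  1]
  [ 0,  0, -2]
(up to reordering of blocks).

Per-block formulas:
  For a 3×3 Jordan block J_3(-2): exp(t · J_3(-2)) = e^(-2t)·(I + t·N + (t^2/2)·N^2), where N is the 3×3 nilpotent shift.

After assembling e^{tJ} and conjugating by P, we get:

e^{tA} =
  [-t*exp(-2*t) + exp(-2*t), t*exp(-2*t), 0]
  [-t*exp(-2*t), t*exp(-2*t) + exp(-2*t), 0]
  [t^2*exp(-2*t)/2 - t*exp(-2*t), -t^2*exp(-2*t)/2, exp(-2*t)]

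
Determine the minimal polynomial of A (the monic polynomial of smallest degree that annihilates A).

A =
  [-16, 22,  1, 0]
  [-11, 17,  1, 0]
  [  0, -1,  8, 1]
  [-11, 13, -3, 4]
x^4 - 13*x^3 + 18*x^2 + 324*x - 1080

The characteristic polynomial is χ_A(x) = (x - 6)^3*(x + 5), so the eigenvalues are known. The minimal polynomial is
  m_A(x) = Π_λ (x − λ)^{k_λ}
where k_λ is the size of the *largest* Jordan block for λ (equivalently, the smallest k with (A − λI)^k v = 0 for every generalised eigenvector v of λ).

  λ = -5: largest Jordan block has size 1, contributing (x + 5)
  λ = 6: largest Jordan block has size 3, contributing (x − 6)^3

So m_A(x) = (x - 6)^3*(x + 5) = x^4 - 13*x^3 + 18*x^2 + 324*x - 1080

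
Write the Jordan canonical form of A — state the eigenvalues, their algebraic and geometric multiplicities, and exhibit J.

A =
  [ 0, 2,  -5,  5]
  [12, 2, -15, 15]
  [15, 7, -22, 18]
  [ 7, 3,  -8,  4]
J_2(-4) ⊕ J_2(-4)

The characteristic polynomial is
  det(x·I − A) = x^4 + 16*x^3 + 96*x^2 + 256*x + 256 = (x + 4)^4

Eigenvalues and multiplicities (the geometric multiplicity of λ is n − rank(A − λI), which equals the number of Jordan blocks for λ):
  λ = -4: algebraic multiplicity = 4, geometric multiplicity = 2

Determining the block sizes for each eigenvalue:
  λ = -4: with am = 4 and gm = 2, the partition is not yet determined (e.g. several partitions of 4 into 2 parts exist). Let N = A − (-4)·I. Computing rank(N^1) = 2, rank(N^2) = 0; the number of blocks of size ≥ j is rank(N^{j−1}) − rank(N^j), giving [2, 2]. So we have 2 block(s) of size 2 → block sizes [2, 2]

Assembling the blocks gives a Jordan form
J =
  [-4,  1,  0,  0]
  [ 0, -4,  0,  0]
  [ 0,  0, -4,  1]
  [ 0,  0,  0, -4]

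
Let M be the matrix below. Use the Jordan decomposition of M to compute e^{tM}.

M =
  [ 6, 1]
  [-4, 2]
e^{tM} =
  [2*t*exp(4*t) + exp(4*t), t*exp(4*t)]
  [-4*t*exp(4*t), -2*t*exp(4*t) + exp(4*t)]

Strategy: write M = P · J · P⁻¹ where J is a Jordan canonical form, so e^{tM} = P · e^{tJ} · P⁻¹, and e^{tJ} can be computed block-by-block.

M has Jordan form
J =
  [4, 1]
  [0, 4]
(up to reordering of blocks).

Per-block formulas:
  For a 2×2 Jordan block J_2(4): exp(t · J_2(4)) = e^(4t)·(I + t·N), where N is the 2×2 nilpotent shift.

After assembling e^{tJ} and conjugating by P, we get:

e^{tM} =
  [2*t*exp(4*t) + exp(4*t), t*exp(4*t)]
  [-4*t*exp(4*t), -2*t*exp(4*t) + exp(4*t)]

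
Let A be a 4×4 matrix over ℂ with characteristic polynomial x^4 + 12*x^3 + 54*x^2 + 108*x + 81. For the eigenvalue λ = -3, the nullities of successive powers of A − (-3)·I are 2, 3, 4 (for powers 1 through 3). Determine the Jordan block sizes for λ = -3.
Block sizes for λ = -3: [3, 1]

From the dimensions of kernels of powers, the number of Jordan blocks of size at least j is d_j − d_{j−1} where d_j = dim ker(N^j) (with d_0 = 0). Computing the differences gives [2, 1, 1].
The number of blocks of size exactly k is (#blocks of size ≥ k) − (#blocks of size ≥ k + 1), so the partition is: 1 block(s) of size 1, 1 block(s) of size 3.
In nonincreasing order the block sizes are [3, 1].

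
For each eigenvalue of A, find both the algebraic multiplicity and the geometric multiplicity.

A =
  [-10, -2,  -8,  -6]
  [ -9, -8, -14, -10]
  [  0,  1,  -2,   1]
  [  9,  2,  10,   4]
λ = -4: alg = 4, geom = 2

Step 1 — factor the characteristic polynomial to read off the algebraic multiplicities:
  χ_A(x) = (x + 4)^4

Step 2 — compute geometric multiplicities via the rank-nullity identity g(λ) = n − rank(A − λI):
  rank(A − (-4)·I) = 2, so dim ker(A − (-4)·I) = n − 2 = 2

Summary:
  λ = -4: algebraic multiplicity = 4, geometric multiplicity = 2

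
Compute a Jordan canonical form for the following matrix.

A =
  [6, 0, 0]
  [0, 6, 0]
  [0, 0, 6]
J_1(6) ⊕ J_1(6) ⊕ J_1(6)

The characteristic polynomial is
  det(x·I − A) = x^3 - 18*x^2 + 108*x - 216 = (x - 6)^3

Eigenvalues and multiplicities (the geometric multiplicity of λ is n − rank(A − λI), which equals the number of Jordan blocks for λ):
  λ = 6: algebraic multiplicity = 3, geometric multiplicity = 3

Determining the block sizes for each eigenvalue:
  λ = 6: gm = am = 3, so every block has size 1 → block sizes [1, 1, 1]

Assembling the blocks gives a Jordan form
J =
  [6, 0, 0]
  [0, 6, 0]
  [0, 0, 6]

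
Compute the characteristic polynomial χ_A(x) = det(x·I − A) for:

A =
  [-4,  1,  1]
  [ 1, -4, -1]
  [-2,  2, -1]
x^3 + 9*x^2 + 27*x + 27

Expanding det(x·I − A) (e.g. by cofactor expansion or by noting that A is similar to its Jordan form J, which has the same characteristic polynomial as A) gives
  χ_A(x) = x^3 + 9*x^2 + 27*x + 27
which factors as (x + 3)^3. The eigenvalues (with algebraic multiplicities) are λ = -3 with multiplicity 3.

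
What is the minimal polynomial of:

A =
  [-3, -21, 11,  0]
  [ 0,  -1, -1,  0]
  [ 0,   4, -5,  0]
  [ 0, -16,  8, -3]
x^3 + 9*x^2 + 27*x + 27

The characteristic polynomial is χ_A(x) = (x + 3)^4, so the eigenvalues are known. The minimal polynomial is
  m_A(x) = Π_λ (x − λ)^{k_λ}
where k_λ is the size of the *largest* Jordan block for λ (equivalently, the smallest k with (A − λI)^k v = 0 for every generalised eigenvector v of λ).

  λ = -3: largest Jordan block has size 3, contributing (x + 3)^3

So m_A(x) = (x + 3)^3 = x^3 + 9*x^2 + 27*x + 27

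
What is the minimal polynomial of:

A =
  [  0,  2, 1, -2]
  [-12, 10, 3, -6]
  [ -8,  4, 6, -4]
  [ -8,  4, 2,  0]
x^2 - 8*x + 16

The characteristic polynomial is χ_A(x) = (x - 4)^4, so the eigenvalues are known. The minimal polynomial is
  m_A(x) = Π_λ (x − λ)^{k_λ}
where k_λ is the size of the *largest* Jordan block for λ (equivalently, the smallest k with (A − λI)^k v = 0 for every generalised eigenvector v of λ).

  λ = 4: largest Jordan block has size 2, contributing (x − 4)^2

So m_A(x) = (x - 4)^2 = x^2 - 8*x + 16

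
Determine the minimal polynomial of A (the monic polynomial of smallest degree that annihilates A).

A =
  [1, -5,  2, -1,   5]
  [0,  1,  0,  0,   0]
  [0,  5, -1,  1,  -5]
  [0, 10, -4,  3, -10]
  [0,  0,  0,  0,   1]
x^2 - 2*x + 1

The characteristic polynomial is χ_A(x) = (x - 1)^5, so the eigenvalues are known. The minimal polynomial is
  m_A(x) = Π_λ (x − λ)^{k_λ}
where k_λ is the size of the *largest* Jordan block for λ (equivalently, the smallest k with (A − λI)^k v = 0 for every generalised eigenvector v of λ).

  λ = 1: largest Jordan block has size 2, contributing (x − 1)^2

So m_A(x) = (x - 1)^2 = x^2 - 2*x + 1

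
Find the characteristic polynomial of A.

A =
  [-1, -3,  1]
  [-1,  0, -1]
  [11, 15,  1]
x^3

Expanding det(x·I − A) (e.g. by cofactor expansion or by noting that A is similar to its Jordan form J, which has the same characteristic polynomial as A) gives
  χ_A(x) = x^3
which factors as x^3. The eigenvalues (with algebraic multiplicities) are λ = 0 with multiplicity 3.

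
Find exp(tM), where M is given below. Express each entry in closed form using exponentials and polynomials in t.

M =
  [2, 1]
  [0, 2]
e^{tM} =
  [exp(2*t), t*exp(2*t)]
  [0, exp(2*t)]

Strategy: write M = P · J · P⁻¹ where J is a Jordan canonical form, so e^{tM} = P · e^{tJ} · P⁻¹, and e^{tJ} can be computed block-by-block.

M has Jordan form
J =
  [2, 1]
  [0, 2]
(up to reordering of blocks).

Per-block formulas:
  For a 2×2 Jordan block J_2(2): exp(t · J_2(2)) = e^(2t)·(I + t·N), where N is the 2×2 nilpotent shift.

After assembling e^{tJ} and conjugating by P, we get:

e^{tM} =
  [exp(2*t), t*exp(2*t)]
  [0, exp(2*t)]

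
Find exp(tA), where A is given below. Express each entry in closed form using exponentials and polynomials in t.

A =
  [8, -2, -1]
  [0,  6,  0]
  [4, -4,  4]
e^{tA} =
  [2*t*exp(6*t) + exp(6*t), -2*t*exp(6*t), -t*exp(6*t)]
  [0, exp(6*t), 0]
  [4*t*exp(6*t), -4*t*exp(6*t), -2*t*exp(6*t) + exp(6*t)]

Strategy: write A = P · J · P⁻¹ where J is a Jordan canonical form, so e^{tA} = P · e^{tJ} · P⁻¹, and e^{tJ} can be computed block-by-block.

A has Jordan form
J =
  [6, 1, 0]
  [0, 6, 0]
  [0, 0, 6]
(up to reordering of blocks).

Per-block formulas:
  For a 2×2 Jordan block J_2(6): exp(t · J_2(6)) = e^(6t)·(I + t·N), where N is the 2×2 nilpotent shift.
  For a 1×1 block at λ = 6: exp(t · [6]) = [e^(6t)].

After assembling e^{tJ} and conjugating by P, we get:

e^{tA} =
  [2*t*exp(6*t) + exp(6*t), -2*t*exp(6*t), -t*exp(6*t)]
  [0, exp(6*t), 0]
  [4*t*exp(6*t), -4*t*exp(6*t), -2*t*exp(6*t) + exp(6*t)]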